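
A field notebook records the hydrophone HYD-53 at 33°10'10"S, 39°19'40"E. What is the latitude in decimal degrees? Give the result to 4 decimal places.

33.1694°S

33° + 10′/60 + 10″/3600 = 33 + 0.16667 + 0.00278 = 33.1694°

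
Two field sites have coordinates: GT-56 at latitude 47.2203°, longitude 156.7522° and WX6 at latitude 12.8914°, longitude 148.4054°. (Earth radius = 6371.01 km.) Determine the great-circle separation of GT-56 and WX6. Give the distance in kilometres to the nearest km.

3896 km

Δφ = -34.3289°,  Δλ = -8.3468°
a = sin²(Δφ/2) + cos φ₁ cos φ₂ sin²(Δλ/2) = 0.090599
c = 2·arcsin(√a) = 0.611477 rad = 35.0350°
d = R·c = 6371.01 × 0.611477 = 3895.7 km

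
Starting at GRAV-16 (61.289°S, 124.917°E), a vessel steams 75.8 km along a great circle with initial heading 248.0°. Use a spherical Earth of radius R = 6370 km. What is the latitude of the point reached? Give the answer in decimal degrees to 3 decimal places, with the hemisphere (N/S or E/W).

61.538°S

δ = d/R = 75.8/6370 = 0.011900 rad
φ₂ = arcsin(sin φ₁ cos δ + cos φ₁ sin δ cos θ)
   = arcsin(-0.87705·0.99993 + 0.48039·0.01190·-0.37461) = -61.53798°
λ₂ = λ₁ + atan2(sin θ sin δ cos φ₁, cos δ − sin φ₁ sin φ₂) = 123.59048°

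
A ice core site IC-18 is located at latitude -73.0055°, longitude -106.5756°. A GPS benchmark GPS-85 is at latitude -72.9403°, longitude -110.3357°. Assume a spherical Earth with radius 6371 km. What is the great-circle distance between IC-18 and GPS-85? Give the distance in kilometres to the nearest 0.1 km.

122.6 km

Δφ = 0.0652°,  Δλ = -3.7601°
a = sin²(Δφ/2) + cos φ₁ cos φ₂ sin²(Δλ/2) = 0.000093
c = 2·arcsin(√a) = 0.019247 rad = 1.1028°
d = R·c = 6371 × 0.019247 = 122.6 km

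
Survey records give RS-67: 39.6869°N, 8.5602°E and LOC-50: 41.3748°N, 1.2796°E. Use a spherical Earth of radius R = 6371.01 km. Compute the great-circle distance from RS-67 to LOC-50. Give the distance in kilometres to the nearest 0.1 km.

Δφ = 1.6879°,  Δλ = -7.2806°
a = sin²(Δφ/2) + cos φ₁ cos φ₂ sin²(Δλ/2) = 0.002545
c = 2·arcsin(√a) = 0.100937 rad = 5.7832°
d = R·c = 6371.01 × 0.100937 = 643.1 km

643.1 km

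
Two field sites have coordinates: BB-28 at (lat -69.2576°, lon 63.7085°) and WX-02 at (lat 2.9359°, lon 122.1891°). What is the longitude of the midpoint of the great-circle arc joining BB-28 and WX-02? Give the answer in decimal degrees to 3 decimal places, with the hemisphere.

Bx = cos φ₂ cos Δλ = 0.522101,  By = cos φ₂ sin Δλ = 0.851344
φₘ = atan2(sin φ₁ + sin φ₂, √((cos φ₁ + Bx)² + By²)) = -35.88695°
λₘ = λ₁ + atan2(By, cos φ₁ + Bx) = 107.88197°

107.882°E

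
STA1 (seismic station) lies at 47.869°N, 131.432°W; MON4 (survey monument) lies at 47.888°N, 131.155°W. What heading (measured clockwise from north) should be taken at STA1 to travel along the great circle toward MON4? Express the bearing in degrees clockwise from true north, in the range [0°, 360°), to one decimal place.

84.1°

Δλ = 0.2770°
y = sin Δλ · cos φ₂ = 0.003242
x = cos φ₁ sin φ₂ − sin φ₁ cos φ₂ cos Δλ = 0.000337
θ = atan2(y, x) = 84.0580° → 84.0580° (mod 360°)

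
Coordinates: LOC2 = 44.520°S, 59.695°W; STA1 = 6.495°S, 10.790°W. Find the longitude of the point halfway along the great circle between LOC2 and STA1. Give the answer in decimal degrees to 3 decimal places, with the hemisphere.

Bx = cos φ₂ cos Δλ = 0.653091,  By = cos φ₂ sin Δλ = 0.748784
φₘ = atan2(sin φ₁ + sin φ₂, √((cos φ₁ + Bx)² + By²)) = -27.59568°
λₘ = λ₁ + atan2(By, cos φ₁ + Bx) = -30.96700°

30.967°W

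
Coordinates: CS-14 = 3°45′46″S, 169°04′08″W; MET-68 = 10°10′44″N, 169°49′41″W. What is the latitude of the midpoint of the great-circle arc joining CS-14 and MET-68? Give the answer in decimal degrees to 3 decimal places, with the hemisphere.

3.208°N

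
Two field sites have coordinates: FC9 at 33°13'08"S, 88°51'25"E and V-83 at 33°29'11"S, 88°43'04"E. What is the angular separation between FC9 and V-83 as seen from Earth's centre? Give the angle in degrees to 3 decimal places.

0.292°

FC9: φ = -33.21889°, λ = +88.85694°
V-83: φ = -33.48639°, λ = +88.71778°
Δφ = -0.2675°,  Δλ = -0.1392°
a = sin²(Δφ/2) + cos φ₁ cos φ₂ sin²(Δλ/2) = 0.000006
c = 2·arcsin(√a) = 0.005091 rad = 0.2917°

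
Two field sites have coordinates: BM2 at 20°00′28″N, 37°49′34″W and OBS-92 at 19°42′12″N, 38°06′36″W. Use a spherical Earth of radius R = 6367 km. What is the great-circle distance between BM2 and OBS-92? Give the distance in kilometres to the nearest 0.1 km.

BM2: φ = +20.00778°, λ = -37.82611°
OBS-92: φ = +19.70333°, λ = -38.11000°
Δφ = -0.3044°,  Δλ = -0.2839°
a = sin²(Δφ/2) + cos φ₁ cos φ₂ sin²(Δλ/2) = 0.000012
c = 2·arcsin(√a) = 0.007068 rad = 0.4049°
d = R·c = 6367 × 0.007068 = 45.0 km

45.0 km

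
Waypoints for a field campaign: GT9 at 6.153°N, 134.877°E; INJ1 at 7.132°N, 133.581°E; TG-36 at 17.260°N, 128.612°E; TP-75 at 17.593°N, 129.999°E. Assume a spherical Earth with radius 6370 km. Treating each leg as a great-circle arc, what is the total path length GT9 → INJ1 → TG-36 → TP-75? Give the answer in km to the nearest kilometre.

1580 km

GT9→INJ1: c = 0.028227 rad, d = 179.80 km
INJ1→TG-36: c = 0.195986 rad, d = 1248.43 km
TG-36→TP-75: c = 0.023817 rad, d = 151.71 km
Total = 179.80 + 1248.43 + 151.71 = 1579.95 km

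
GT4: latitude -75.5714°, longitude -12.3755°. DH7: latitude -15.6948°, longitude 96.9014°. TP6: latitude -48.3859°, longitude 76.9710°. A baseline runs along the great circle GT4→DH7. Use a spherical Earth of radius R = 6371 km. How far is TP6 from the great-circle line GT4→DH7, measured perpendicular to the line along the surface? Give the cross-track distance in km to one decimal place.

δ₁₃ = central angle GT4→TP6 = 0.758395 rad  (haversine)
θ₁₃ = bearing GT4→TP6 = 105.082°,  θ₁₂ = bearing GT4→DH7 = 112.435°
dₓₜ = R·arcsin(sin δ₁₃ · sin(θ₁₃ − θ₁₂)) = 6371·arcsin(0.68776·sin(-7.353°)) = -561.506 km
|dₓₜ| = 561.506 km

561.5 km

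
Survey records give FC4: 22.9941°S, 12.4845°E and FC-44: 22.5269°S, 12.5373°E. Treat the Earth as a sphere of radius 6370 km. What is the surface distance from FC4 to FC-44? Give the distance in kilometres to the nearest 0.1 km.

52.2 km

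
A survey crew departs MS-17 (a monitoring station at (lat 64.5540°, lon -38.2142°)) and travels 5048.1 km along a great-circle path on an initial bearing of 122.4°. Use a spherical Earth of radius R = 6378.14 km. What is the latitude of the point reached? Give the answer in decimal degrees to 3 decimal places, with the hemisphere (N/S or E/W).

δ = d/R = 5048.1/6378.14 = 0.791469 rad
φ₂ = arcsin(sin φ₁ cos δ + cos φ₁ sin δ cos θ)
   = arcsin(0.90299·0.70280 + 0.42966·0.71139·-0.53583) = 28.08916°
λ₂ = λ₁ + atan2(sin θ sin δ cos φ₁, cos δ − sin φ₁ sin φ₂) = 4.69472°

28.089°N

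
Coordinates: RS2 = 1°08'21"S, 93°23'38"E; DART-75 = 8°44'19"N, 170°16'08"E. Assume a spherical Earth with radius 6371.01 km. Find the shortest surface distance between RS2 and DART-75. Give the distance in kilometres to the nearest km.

RS2: φ = -1.13917°, λ = +93.39389°
DART-75: φ = +8.73861°, λ = +170.26889°
Δφ = 9.8778°,  Δλ = 76.8750°
a = sin²(Δφ/2) + cos φ₁ cos φ₂ sin²(Δλ/2) = 0.389312
c = 2·arcsin(√a) = 1.347572 rad = 77.2102°
d = R·c = 6371.01 × 1.347572 = 8585.4 km

8585 km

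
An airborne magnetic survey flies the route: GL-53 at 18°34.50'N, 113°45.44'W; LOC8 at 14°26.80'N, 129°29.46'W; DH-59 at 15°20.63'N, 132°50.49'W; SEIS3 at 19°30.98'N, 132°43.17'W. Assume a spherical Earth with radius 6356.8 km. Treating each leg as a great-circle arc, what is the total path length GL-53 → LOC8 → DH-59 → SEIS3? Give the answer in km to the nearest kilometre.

2570 km

GL-53: φ = +18.57500°, λ = -113.75733°
LOC8: φ = +14.44667°, λ = -129.49100°
DH-59: φ = +15.34383°, λ = -132.84150°
SEIS3: φ = +19.51633°, λ = -132.71950°
GL-53→LOC8: c = 0.272828 rad, d = 1734.31 km
LOC8→DH-59: c = 0.058640 rad, d = 372.76 km
DH-59→SEIS3: c = 0.072852 rad, d = 463.11 km
Total = 1734.31 + 372.76 + 463.11 = 2570.19 km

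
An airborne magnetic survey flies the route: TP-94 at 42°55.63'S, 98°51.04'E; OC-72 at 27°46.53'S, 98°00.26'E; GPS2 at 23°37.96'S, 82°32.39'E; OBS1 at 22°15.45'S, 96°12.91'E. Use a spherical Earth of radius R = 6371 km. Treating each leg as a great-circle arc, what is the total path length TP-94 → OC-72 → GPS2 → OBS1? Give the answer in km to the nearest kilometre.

4710 km

TP-94: φ = -42.92717°, λ = +98.85067°
OC-72: φ = -27.77550°, λ = +98.00433°
GPS2: φ = -23.63267°, λ = +82.53983°
OBS1: φ = -22.25750°, λ = +96.21517°
TP-94→OC-72: c = 0.264717 rad, d = 1686.51 km
OC-72→GPS2: c = 0.253499 rad, d = 1615.04 km
GPS2→OBS1: c = 0.221014 rad, d = 1408.08 km
Total = 1686.51 + 1615.04 + 1408.08 = 4709.64 km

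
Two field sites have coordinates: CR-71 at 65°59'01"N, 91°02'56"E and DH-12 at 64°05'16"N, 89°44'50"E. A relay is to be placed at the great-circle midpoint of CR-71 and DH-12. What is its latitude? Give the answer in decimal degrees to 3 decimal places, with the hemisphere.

65.037°N

CR-71: φ = +65.98361°, λ = +91.04889°
DH-12: φ = +64.08778°, λ = +89.74722°
Bx = cos φ₂ cos Δλ = 0.436881,  By = cos φ₂ sin Δλ = -0.009927
φₘ = atan2(sin φ₁ + sin φ₂, √((cos φ₁ + Bx)² + By²)) = 65.03711°
λₘ = λ₁ + atan2(By, cos φ₁ + Bx) = 90.37492°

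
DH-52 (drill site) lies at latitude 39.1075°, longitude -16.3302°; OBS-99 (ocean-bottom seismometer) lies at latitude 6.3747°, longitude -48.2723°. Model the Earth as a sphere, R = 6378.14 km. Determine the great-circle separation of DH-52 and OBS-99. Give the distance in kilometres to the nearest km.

Δφ = -32.7328°,  Δλ = -31.9421°
a = sin²(Δφ/2) + cos φ₁ cos φ₂ sin²(Δλ/2) = 0.137783
c = 2·arcsin(√a) = 0.760584 rad = 43.5782°
d = R·c = 6378.14 × 0.760584 = 4851.1 km

4851 km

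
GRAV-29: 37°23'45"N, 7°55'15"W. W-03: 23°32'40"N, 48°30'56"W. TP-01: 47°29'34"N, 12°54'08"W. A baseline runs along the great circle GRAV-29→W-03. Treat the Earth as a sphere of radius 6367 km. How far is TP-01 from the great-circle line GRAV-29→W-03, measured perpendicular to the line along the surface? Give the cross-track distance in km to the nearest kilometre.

1181 km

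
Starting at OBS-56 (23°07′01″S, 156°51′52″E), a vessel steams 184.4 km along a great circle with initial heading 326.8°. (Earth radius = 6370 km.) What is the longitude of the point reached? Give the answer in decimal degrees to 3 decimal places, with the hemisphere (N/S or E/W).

155.887°E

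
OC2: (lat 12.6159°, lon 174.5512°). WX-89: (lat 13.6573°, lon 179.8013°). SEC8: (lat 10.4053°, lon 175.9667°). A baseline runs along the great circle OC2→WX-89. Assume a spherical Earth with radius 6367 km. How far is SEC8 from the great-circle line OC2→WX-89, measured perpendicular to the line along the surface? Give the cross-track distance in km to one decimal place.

δ₁₃ = central angle OC2→SEC8 = 0.045547 rad  (haversine)
θ₁₃ = bearing OC2→SEC8 = 147.750°,  θ₁₂ = bearing OC2→WX-89 = 77.898°
dₓₜ = R·arcsin(sin δ₁₃ · sin(θ₁₃ − θ₁₂)) = 6367·arcsin(0.04553·sin(69.852°)) = 272.241 km
|dₓₜ| = 272.241 km

272.2 km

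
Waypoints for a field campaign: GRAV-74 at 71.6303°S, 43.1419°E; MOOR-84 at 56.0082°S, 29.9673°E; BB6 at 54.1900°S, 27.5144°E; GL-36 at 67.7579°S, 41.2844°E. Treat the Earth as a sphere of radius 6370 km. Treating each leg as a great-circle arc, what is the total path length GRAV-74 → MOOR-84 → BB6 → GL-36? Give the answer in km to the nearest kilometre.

3771 km

GRAV-74→MOOR-84: c = 0.289378 rad, d = 1843.34 km
MOOR-84→BB6: c = 0.040082 rad, d = 255.32 km
BB6→GL-36: c = 0.262565 rad, d = 1672.54 km
Total = 1843.34 + 255.32 + 1672.54 = 3771.21 km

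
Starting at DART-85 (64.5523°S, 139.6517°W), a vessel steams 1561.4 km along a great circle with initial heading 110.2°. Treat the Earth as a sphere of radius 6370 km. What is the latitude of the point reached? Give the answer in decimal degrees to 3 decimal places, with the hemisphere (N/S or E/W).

65.782°S

δ = d/R = 1561.4/6370 = 0.245118 rad
φ₂ = arcsin(sin φ₁ cos δ + cos φ₁ sin δ cos θ)
   = arcsin(-0.90298·0.97011 + 0.42969·0.24267·-0.34530) = -65.78207°
λ₂ = λ₁ + atan2(sin θ sin δ cos φ₁, cos δ − sin φ₁ sin φ₂) = -105.92773°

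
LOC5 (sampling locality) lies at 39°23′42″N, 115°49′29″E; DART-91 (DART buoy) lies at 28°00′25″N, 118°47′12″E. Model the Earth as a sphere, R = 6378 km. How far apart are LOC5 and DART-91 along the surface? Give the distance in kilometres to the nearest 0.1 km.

1296.8 km

LOC5: φ = +39.39500°, λ = +115.82472°
DART-91: φ = +28.00694°, λ = +118.78667°
Δφ = -11.3881°,  Δλ = 2.9619°
a = sin²(Δφ/2) + cos φ₁ cos φ₂ sin²(Δλ/2) = 0.010300
c = 2·arcsin(√a) = 0.203324 rad = 11.6496°
d = R·c = 6378 × 0.203324 = 1296.8 km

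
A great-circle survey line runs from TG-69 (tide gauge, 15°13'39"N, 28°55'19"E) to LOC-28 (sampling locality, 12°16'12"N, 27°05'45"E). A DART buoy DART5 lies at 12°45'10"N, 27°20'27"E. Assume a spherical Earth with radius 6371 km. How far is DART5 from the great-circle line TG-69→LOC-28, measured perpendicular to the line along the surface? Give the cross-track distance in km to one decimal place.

4.6 km

TG-69: φ = +15.22750°, λ = +28.92194°
LOC-28: φ = +12.27000°, λ = +27.09583°
DART5: φ = +12.75278°, λ = +27.34083°
δ₁₃ = central angle TG-69→DART5 = 0.050818 rad  (haversine)
θ₁₃ = bearing TG-69→DART5 = 211.992°,  θ₁₂ = bearing TG-69→LOC-28 = 211.176°
dₓₜ = R·arcsin(sin δ₁₃ · sin(θ₁₃ − θ₁₂)) = 6371·arcsin(0.05080·sin(0.816°)) = 4.609 km
|dₓₜ| = 4.609 km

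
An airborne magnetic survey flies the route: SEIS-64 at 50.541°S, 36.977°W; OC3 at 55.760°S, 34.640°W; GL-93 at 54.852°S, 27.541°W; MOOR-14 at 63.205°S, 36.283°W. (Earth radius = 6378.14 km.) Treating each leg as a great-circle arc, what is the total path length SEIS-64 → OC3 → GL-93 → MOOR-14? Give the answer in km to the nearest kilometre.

2116 km

SEIS-64→OC3: c = 0.094302 rad, d = 601.47 km
OC3→GL-93: c = 0.072247 rad, d = 460.80 km
GL-93→MOOR-14: c = 0.165252 rad, d = 1054.00 km
Total = 601.47 + 460.80 + 1054.00 = 2116.27 km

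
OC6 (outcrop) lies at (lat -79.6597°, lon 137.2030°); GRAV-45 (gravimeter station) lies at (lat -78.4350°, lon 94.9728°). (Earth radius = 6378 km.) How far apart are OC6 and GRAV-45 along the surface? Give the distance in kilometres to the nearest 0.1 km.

883.0 km

Δφ = 1.2247°,  Δλ = -42.2302°
a = sin²(Δφ/2) + cos φ₁ cos φ₂ sin²(Δλ/2) = 0.004784
c = 2·arcsin(√a) = 0.138446 rad = 7.9324°
d = R·c = 6378 × 0.138446 = 883.0 km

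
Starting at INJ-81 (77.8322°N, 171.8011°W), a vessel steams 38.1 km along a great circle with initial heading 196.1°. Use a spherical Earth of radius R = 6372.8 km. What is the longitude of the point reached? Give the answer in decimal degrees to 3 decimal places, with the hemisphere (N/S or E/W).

172.240°W

δ = d/R = 38.1/6372.8 = 0.005979 rad
φ₂ = arcsin(sin φ₁ cos δ + cos φ₁ sin δ cos θ)
   = arcsin(0.97753·0.99998 + 0.21078·0.00598·-0.96078) = 77.50273°
λ₂ = λ₁ + atan2(sin θ sin δ cos φ₁, cos δ − sin φ₁ sin φ₂) = -172.24008°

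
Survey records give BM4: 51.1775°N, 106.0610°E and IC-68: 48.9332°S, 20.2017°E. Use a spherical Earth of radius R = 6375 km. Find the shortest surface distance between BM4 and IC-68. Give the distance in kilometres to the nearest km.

Δφ = -100.1107°,  Δλ = -85.8593°
a = sin²(Δφ/2) + cos φ₁ cos φ₂ sin²(Δλ/2) = 0.778827
c = 2·arcsin(√a) = 2.162354 rad = 123.8937°
d = R·c = 6375 × 2.162354 = 13785.0 km

13785 km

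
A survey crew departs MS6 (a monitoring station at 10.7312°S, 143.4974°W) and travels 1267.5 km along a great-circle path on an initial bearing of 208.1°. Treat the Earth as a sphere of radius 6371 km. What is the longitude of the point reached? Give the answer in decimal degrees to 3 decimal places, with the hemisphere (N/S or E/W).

149.209°W

δ = d/R = 1267.5/6371 = 0.198948 rad
φ₂ = arcsin(sin φ₁ cos δ + cos φ₁ sin δ cos θ)
   = arcsin(-0.18620·0.98027 + 0.98251·0.19764·-0.88213) = -20.72127°
λ₂ = λ₁ + atan2(sin θ sin δ cos φ₁, cos δ − sin φ₁ sin φ₂) = -149.20941°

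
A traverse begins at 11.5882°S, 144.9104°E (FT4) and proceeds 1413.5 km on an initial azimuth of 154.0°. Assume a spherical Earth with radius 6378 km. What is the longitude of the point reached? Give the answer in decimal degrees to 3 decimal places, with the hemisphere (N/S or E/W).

150.916°E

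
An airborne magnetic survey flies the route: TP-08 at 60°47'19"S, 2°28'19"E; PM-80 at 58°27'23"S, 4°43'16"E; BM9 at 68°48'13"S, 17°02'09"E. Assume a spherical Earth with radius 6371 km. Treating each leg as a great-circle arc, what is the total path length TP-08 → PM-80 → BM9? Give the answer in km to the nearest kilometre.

TP-08: φ = -60.78861°, λ = +2.47194°
PM-80: φ = -58.45639°, λ = +4.72111°
BM9: φ = -68.80361°, λ = +17.03583°
TP-08→PM-80: c = 0.045281 rad, d = 288.49 km
PM-80→BM9: c = 0.203402 rad, d = 1295.87 km
Total = 288.49 + 1295.87 = 1584.36 km

1584 km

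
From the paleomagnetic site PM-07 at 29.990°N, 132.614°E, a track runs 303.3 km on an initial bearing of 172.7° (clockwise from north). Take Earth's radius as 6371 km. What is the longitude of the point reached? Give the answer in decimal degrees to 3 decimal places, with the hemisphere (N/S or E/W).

δ = d/R = 303.3/6371 = 0.047606 rad
φ₂ = arcsin(sin φ₁ cos δ + cos φ₁ sin δ cos θ)
   = arcsin(0.49985·0.99887 + 0.86611·0.04759·-0.99189) = 27.28389°
λ₂ = λ₁ + atan2(sin θ sin δ cos φ₁, cos δ − sin φ₁ sin φ₂) = 133.00383°

133.004°E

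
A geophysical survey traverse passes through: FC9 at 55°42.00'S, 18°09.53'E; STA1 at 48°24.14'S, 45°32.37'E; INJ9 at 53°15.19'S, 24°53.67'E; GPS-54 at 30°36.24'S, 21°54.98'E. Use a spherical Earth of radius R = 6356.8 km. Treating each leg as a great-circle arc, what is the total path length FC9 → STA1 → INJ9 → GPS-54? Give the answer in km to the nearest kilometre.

6080 km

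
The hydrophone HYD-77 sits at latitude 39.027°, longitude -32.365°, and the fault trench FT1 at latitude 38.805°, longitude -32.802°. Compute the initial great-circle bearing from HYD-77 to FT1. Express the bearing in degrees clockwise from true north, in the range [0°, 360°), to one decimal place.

Δλ = -0.4370°
y = sin Δλ · cos φ₂ = -0.005944
x = cos φ₁ sin φ₂ − sin φ₁ cos φ₂ cos Δλ = -0.003860
θ = atan2(y, x) = -123.0036° → 236.9964° (mod 360°)

237.0°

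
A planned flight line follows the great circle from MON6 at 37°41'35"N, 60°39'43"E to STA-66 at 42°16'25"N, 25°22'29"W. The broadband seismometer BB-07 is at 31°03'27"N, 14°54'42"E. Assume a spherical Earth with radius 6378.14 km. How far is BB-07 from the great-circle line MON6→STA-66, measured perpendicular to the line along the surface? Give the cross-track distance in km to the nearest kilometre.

2005 km

MON6: φ = +37.69306°, λ = +60.66194°
STA-66: φ = +42.27361°, λ = -25.37472°
BB-07: φ = +31.05750°, λ = +14.91167°
δ₁₃ = central angle MON6→BB-07 = 0.662525 rad  (haversine)
θ₁₃ = bearing MON6→BB-07 = 273.984°,  θ₁₂ = bearing MON6→STA-66 = 304.166°
dₓₜ = R·arcsin(sin δ₁₃ · sin(θ₁₃ − θ₁₂)) = 6378.14·arcsin(0.61511·sin(-30.181°)) = -2005.236 km
|dₓₜ| = 2005.236 km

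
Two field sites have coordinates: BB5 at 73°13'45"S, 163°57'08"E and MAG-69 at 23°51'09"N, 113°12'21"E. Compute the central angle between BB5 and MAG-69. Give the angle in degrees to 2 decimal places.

102.72°

BB5: φ = -73.22917°, λ = +163.95222°
MAG-69: φ = +23.85250°, λ = +113.20583°
Δφ = 97.0817°,  Δλ = -50.7464°
a = sin²(Δφ/2) + cos φ₁ cos φ₂ sin²(Δλ/2) = 0.610100
c = 2·arcsin(√a) = 1.792816 rad = 102.7208°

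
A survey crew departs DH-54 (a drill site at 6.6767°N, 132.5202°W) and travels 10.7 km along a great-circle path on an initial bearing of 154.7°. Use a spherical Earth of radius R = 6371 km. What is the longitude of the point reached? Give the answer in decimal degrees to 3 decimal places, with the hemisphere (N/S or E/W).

132.479°W

δ = d/R = 10.7/6371 = 0.001679 rad
φ₂ = arcsin(sin φ₁ cos δ + cos φ₁ sin δ cos θ)
   = arcsin(0.11627·1.00000 + 0.99322·0.00168·-0.90408) = 6.58970°
λ₂ = λ₁ + atan2(sin θ sin δ cos φ₁, cos δ − sin φ₁ sin φ₂) = -132.47880°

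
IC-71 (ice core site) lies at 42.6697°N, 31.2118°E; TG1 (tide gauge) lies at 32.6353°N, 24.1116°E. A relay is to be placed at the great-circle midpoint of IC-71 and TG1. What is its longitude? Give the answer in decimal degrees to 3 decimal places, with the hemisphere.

Bx = cos φ₂ cos Δλ = 0.835663,  By = cos φ₂ sin Δλ = -0.104090
φₘ = atan2(sin φ₁ + sin φ₂, √((cos φ₁ + Bx)² + By²)) = 37.70550°
λₘ = λ₁ + atan2(By, cos φ₁ + Bx) = 27.42092°

27.421°E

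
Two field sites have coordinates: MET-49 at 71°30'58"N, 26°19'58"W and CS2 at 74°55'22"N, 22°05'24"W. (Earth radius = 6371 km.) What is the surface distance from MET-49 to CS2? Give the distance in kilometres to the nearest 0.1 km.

402.3 km

MET-49: φ = +71.51611°, λ = -26.33278°
CS2: φ = +74.92278°, λ = -22.09000°
Δφ = 3.4067°,  Δλ = 4.2428°
a = sin²(Δφ/2) + cos φ₁ cos φ₂ sin²(Δλ/2) = 0.000997
c = 2·arcsin(√a) = 0.063147 rad = 3.6180°
d = R·c = 6371 × 0.063147 = 402.3 km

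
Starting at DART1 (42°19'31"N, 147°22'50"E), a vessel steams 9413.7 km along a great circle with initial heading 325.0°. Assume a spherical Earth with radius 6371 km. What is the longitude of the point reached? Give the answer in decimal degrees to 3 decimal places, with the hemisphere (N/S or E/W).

DART1: φ = +42.32528°, λ = +147.38056°
δ = d/R = 9413.7/6371 = 1.477586 rad
φ₂ = arcsin(sin φ₁ cos δ + cos φ₁ sin δ cos θ)
   = arcsin(0.67334·0.09308 + 0.73933·0.99566·0.81915) = 41.73370°
λ₂ = λ₁ + atan2(sin θ sin δ cos φ₁, cos δ − sin φ₁ sin φ₂) = 17.31232°

17.312°E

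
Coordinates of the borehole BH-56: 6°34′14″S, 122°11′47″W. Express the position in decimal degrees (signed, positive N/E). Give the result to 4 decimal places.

lat: 6.5706° S → -6.5706°
lon: 122.1964° W → -122.1964°

-6.5706°, -122.1964°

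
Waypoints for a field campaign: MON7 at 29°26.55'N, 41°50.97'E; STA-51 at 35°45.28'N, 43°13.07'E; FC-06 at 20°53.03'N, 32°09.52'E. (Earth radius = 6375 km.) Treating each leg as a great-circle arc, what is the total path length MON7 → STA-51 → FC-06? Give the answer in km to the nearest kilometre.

MON7: φ = +29.44250°, λ = +41.84950°
STA-51: φ = +35.75467°, λ = +43.21783°
FC-06: φ = +20.88383°, λ = +32.15867°
MON7→STA-51: c = 0.111986 rad, d = 713.91 km
STA-51→FC-06: c = 0.309695 rad, d = 1974.31 km
Total = 713.91 + 1974.31 = 2688.22 km

2688 km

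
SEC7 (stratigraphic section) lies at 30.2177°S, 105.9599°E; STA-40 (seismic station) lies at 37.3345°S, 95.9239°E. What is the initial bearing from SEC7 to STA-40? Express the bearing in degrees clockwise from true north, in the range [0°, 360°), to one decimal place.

226.8°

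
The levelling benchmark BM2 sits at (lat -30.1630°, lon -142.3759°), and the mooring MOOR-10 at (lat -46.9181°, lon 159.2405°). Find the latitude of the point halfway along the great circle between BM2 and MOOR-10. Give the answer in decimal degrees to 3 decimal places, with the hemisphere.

42.319°S

Bx = cos φ₂ cos Δλ = 0.358071,  By = cos φ₂ sin Δλ = -0.581664
φₘ = atan2(sin φ₁ + sin φ₂, √((cos φ₁ + Bx)² + By²)) = -42.31885°
λₘ = λ₁ + atan2(By, cos φ₁ + Bx) = -167.81783°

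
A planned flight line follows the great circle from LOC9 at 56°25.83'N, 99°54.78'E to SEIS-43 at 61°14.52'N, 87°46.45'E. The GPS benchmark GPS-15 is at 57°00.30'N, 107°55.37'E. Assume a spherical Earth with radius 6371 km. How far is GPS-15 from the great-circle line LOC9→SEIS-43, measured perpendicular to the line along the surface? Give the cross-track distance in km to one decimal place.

LOC9: φ = +56.43050°, λ = +99.91300°
SEIS-43: φ = +61.24200°, λ = +87.77417°
GPS-15: φ = +57.00500°, λ = +107.92283°
δ₁₃ = central angle LOC9→GPS-15 = 0.077323 rad  (haversine)
θ₁₃ = bearing LOC9→GPS-15 = 79.216°,  θ₁₂ = bearing LOC9→SEIS-43 = 312.542°
dₓₜ = R·arcsin(sin δ₁₃ · sin(θ₁₃ − θ₁₂)) = 6371·arcsin(0.07725·sin(-233.326°)) = 394.967 km
|dₓₜ| = 394.967 km

395.0 km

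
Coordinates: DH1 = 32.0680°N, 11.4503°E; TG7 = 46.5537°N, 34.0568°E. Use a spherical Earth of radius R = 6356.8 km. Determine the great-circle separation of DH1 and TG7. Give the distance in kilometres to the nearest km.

Δφ = 14.4857°,  Δλ = 22.6065°
a = sin²(Δφ/2) + cos φ₁ cos φ₂ sin²(Δλ/2) = 0.038282
c = 2·arcsin(√a) = 0.393858 rad = 22.5664°
d = R·c = 6356.8 × 0.393858 = 2503.7 km

2504 km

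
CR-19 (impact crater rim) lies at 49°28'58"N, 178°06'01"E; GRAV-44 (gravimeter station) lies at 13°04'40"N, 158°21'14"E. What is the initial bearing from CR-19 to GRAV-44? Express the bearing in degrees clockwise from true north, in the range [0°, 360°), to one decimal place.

210.9°

CR-19: φ = +49.48278°, λ = +178.10028°
GRAV-44: φ = +13.07778°, λ = +158.35389°
Δλ = -19.7464°
y = sin Δλ · cos φ₂ = -0.329095
x = cos φ₁ sin φ₂ − sin φ₁ cos φ₂ cos Δλ = -0.549946
θ = atan2(y, x) = -149.1032° → 210.8968° (mod 360°)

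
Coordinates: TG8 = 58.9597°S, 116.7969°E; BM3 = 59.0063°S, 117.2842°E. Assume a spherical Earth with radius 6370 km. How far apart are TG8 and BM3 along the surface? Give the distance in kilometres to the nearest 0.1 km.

28.4 km

Δφ = -0.0466°,  Δλ = 0.4873°
a = sin²(Δφ/2) + cos φ₁ cos φ₂ sin²(Δλ/2) = 0.000005
c = 2·arcsin(√a) = 0.004457 rad = 0.2554°
d = R·c = 6370 × 0.004457 = 28.4 km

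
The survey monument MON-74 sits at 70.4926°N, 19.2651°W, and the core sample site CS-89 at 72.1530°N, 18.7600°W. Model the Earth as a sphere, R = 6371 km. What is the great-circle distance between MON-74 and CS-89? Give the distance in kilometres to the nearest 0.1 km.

Δφ = 1.6604°,  Δλ = 0.5051°
a = sin²(Δφ/2) + cos φ₁ cos φ₂ sin²(Δλ/2) = 0.000212
c = 2·arcsin(√a) = 0.029116 rad = 1.6682°
d = R·c = 6371 × 0.029116 = 185.5 km

185.5 km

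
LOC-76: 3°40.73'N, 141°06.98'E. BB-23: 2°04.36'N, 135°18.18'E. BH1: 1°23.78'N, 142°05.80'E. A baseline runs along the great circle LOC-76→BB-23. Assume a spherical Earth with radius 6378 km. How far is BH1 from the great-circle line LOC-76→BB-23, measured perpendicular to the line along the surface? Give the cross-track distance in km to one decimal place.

LOC-76: φ = +3.67883°, λ = +141.11633°
BB-23: φ = +2.07267°, λ = +135.30300°
BH1: φ = +1.39633°, λ = +142.09667°
δ₁₃ = central angle LOC-76→BH1 = 0.043349 rad  (haversine)
θ₁₃ = bearing LOC-76→BH1 = 156.753°,  θ₁₂ = bearing LOC-76→BB-23 = 254.696°
dₓₜ = R·arcsin(sin δ₁₃ · sin(θ₁₃ − θ₁₂)) = 6378·arcsin(0.04334·sin(-97.942°)) = -273.826 km
|dₓₜ| = 273.826 km

273.8 km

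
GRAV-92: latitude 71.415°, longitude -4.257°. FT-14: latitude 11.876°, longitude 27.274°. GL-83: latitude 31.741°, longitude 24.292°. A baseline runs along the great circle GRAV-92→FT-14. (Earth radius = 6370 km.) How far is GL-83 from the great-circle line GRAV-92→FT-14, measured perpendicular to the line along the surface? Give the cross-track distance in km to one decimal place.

δ₁₃ = central angle GRAV-92→GL-83 = 0.742571 rad  (haversine)
θ₁₃ = bearing GRAV-92→GL-83 = 143.054°,  θ₁₂ = bearing GRAV-92→FT-14 = 144.783°
dₓₜ = R·arcsin(sin δ₁₃ · sin(θ₁₃ − θ₁₂)) = 6370·arcsin(0.67618·sin(-1.730°)) = -130.017 km
|dₓₜ| = 130.017 km

130.0 km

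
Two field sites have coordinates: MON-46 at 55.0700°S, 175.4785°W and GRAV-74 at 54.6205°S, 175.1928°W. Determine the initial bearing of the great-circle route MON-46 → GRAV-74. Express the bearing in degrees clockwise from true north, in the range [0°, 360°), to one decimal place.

Δλ = 0.2857°
y = sin Δλ · cos φ₂ = 0.002887
x = cos φ₁ sin φ₂ − sin φ₁ cos φ₂ cos Δλ = 0.007839
θ = atan2(y, x) = 20.2179° → 20.2179° (mod 360°)

20.2°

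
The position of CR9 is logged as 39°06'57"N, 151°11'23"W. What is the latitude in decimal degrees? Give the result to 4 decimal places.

39.1158°N

39° + 6′/60 + 57″/3600 = 39 + 0.10000 + 0.01583 = 39.1158°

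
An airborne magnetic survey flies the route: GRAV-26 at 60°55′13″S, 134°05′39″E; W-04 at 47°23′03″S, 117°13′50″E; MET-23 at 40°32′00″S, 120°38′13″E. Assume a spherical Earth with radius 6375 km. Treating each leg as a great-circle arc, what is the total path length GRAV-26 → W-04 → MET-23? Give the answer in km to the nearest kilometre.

2662 km

GRAV-26: φ = -60.92028°, λ = +134.09417°
W-04: φ = -47.38417°, λ = +117.23056°
MET-23: φ = -40.53333°, λ = +120.63694°
GRAV-26→W-04: c = 0.290602 rad, d = 1852.59 km
W-04→MET-23: c = 0.126964 rad, d = 809.40 km
Total = 1852.59 + 809.40 = 2661.98 km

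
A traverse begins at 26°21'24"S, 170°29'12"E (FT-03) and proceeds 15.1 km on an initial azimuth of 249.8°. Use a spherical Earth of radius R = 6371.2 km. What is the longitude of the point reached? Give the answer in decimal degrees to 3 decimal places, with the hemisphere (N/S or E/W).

FT-03: φ = -26.35667°, λ = +170.48667°
δ = d/R = 15.1/6371.2 = 0.002370 rad
φ₂ = arcsin(sin φ₁ cos δ + cos φ₁ sin δ cos θ)
   = arcsin(-0.44396·1.00000 + 0.89605·0.00237·-0.34530) = -26.40349°
λ₂ = λ₁ + atan2(sin θ sin δ cos φ₁, cos δ − sin φ₁ sin φ₂) = 170.34438°

170.344°E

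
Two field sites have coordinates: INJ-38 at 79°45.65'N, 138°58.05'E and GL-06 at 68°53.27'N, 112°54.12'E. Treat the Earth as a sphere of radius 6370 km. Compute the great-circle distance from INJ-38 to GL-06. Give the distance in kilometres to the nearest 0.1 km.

1411.9 km

INJ-38: φ = +79.76083°, λ = +138.96750°
GL-06: φ = +68.88783°, λ = +112.90200°
Δφ = -10.8730°,  Δλ = -26.0655°
a = sin²(Δφ/2) + cos φ₁ cos φ₂ sin²(Δλ/2) = 0.012232
c = 2·arcsin(√a) = 0.221652 rad = 12.6997°
d = R·c = 6370 × 0.221652 = 1411.9 km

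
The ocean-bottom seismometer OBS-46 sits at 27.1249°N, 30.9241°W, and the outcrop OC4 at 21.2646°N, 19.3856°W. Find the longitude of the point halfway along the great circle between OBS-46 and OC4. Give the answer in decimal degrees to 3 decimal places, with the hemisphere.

Bx = cos φ₂ cos Δλ = 0.913082,  By = cos φ₂ sin Δλ = 0.186408
φₘ = atan2(sin φ₁ + sin φ₂, √((cos φ₁ + Bx)² + By²)) = 24.30364°
λₘ = λ₁ + atan2(By, cos φ₁ + Bx) = -25.02172°

25.022°W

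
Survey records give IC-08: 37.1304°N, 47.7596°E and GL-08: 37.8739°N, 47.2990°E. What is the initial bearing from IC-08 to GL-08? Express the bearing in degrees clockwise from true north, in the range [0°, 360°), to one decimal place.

Δλ = -0.4606°
y = sin Δλ · cos φ₂ = -0.006346
x = cos φ₁ sin φ₂ − sin φ₁ cos φ₂ cos Δλ = 0.012992
θ = atan2(y, x) = -26.0328° → 333.9672° (mod 360°)

334.0°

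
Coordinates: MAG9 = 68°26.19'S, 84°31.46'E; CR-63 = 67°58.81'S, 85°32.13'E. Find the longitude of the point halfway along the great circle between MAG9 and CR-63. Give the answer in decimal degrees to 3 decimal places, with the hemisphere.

85.035°E

MAG9: φ = -68.43650°, λ = +84.52433°
CR-63: φ = -67.98017°, λ = +85.53550°
Bx = cos φ₂ cos Δλ = 0.374869,  By = cos φ₂ sin Δλ = 0.006616
φₘ = atan2(sin φ₁ + sin φ₂, √((cos φ₁ + Bx)² + By²)) = -68.20910°
λₘ = λ₁ + atan2(By, cos φ₁ + Bx) = 85.03495°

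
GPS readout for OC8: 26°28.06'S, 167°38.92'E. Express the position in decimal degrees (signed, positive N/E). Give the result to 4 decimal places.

-26.4677°, +167.6487°

lat: 26.4677° S → -26.4677°
lon: 167.6487° E → +167.6487°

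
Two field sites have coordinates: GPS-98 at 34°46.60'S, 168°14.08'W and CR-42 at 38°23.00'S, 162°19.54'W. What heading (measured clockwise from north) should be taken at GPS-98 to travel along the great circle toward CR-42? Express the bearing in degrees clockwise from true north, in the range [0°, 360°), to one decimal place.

129.0°

GPS-98: φ = -34.77667°, λ = -168.23467°
CR-42: φ = -38.38333°, λ = -162.32567°
Δλ = 5.9090°
y = sin Δλ · cos φ₂ = 0.080699
x = cos φ₁ sin φ₂ − sin φ₁ cos φ₂ cos Δλ = -0.065282
θ = atan2(y, x) = 128.9715° → 128.9715° (mod 360°)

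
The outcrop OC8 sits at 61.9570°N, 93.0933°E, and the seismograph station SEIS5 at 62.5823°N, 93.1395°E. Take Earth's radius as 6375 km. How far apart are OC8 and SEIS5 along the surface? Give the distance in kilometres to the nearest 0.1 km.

Δφ = 0.6253°,  Δλ = 0.0462°
a = sin²(Δφ/2) + cos φ₁ cos φ₂ sin²(Δλ/2) = 0.000030
c = 2·arcsin(√a) = 0.010920 rad = 0.6257°
d = R·c = 6375 × 0.010920 = 69.6 km

69.6 km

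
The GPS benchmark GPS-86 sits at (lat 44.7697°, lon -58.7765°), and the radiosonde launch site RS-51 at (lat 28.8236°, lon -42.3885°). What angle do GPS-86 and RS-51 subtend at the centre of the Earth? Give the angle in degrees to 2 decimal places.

Δφ = -15.9461°,  Δλ = 16.3880°
a = sin²(Δφ/2) + cos φ₁ cos φ₂ sin²(Δλ/2) = 0.031874
c = 2·arcsin(√a) = 0.358993 rad = 20.5688°

20.57°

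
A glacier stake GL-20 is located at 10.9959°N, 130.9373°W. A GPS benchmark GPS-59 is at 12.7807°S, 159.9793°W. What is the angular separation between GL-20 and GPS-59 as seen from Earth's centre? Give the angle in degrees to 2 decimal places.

37.37°

Δφ = -23.7766°,  Δλ = -29.0420°
a = sin²(Δφ/2) + cos φ₁ cos φ₂ sin²(Δλ/2) = 0.102623
c = 2·arcsin(√a) = 0.652193 rad = 37.3679°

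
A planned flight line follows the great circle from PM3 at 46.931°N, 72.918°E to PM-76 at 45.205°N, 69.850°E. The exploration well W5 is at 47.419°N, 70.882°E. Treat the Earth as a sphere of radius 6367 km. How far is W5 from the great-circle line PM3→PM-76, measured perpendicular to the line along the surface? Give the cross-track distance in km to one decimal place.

δ₁₃ = central angle PM3→W5 = 0.025612 rad  (haversine)
θ₁₃ = bearing PM3→W5 = 290.168°,  θ₁₂ = bearing PM3→PM-76 = 232.075°
dₓₜ = R·arcsin(sin δ₁₃ · sin(θ₁₃ − θ₁₂)) = 6367·arcsin(0.02561·sin(58.092°)) = 138.427 km
|dₓₜ| = 138.427 km

138.4 km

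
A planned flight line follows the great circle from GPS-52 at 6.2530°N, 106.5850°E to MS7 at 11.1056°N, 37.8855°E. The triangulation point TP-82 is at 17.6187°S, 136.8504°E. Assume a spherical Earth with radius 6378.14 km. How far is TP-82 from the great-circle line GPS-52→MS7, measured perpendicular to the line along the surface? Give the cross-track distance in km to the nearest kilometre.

δ₁₃ = central angle GPS-52→TP-82 = 0.667583 rad  (haversine)
θ₁₃ = bearing GPS-52→TP-82 = 129.111°,  θ₁₂ = bearing GPS-52→MS7 = 279.479°
dₓₜ = R·arcsin(sin δ₁₃ · sin(θ₁₃ − θ₁₂)) = 6378.14·arcsin(0.61909·sin(-150.368°)) = -1984.192 km
|dₓₜ| = 1984.192 km

1984 km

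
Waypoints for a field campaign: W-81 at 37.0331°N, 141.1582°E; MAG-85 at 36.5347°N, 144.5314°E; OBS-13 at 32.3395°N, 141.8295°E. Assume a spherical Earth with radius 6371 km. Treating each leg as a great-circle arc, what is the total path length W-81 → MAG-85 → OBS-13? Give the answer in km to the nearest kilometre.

834 km

W-81→MAG-85: c = 0.047945 rad, d = 305.46 km
MAG-85→OBS-13: c = 0.082898 rad, d = 528.14 km
Total = 305.46 + 528.14 = 833.60 km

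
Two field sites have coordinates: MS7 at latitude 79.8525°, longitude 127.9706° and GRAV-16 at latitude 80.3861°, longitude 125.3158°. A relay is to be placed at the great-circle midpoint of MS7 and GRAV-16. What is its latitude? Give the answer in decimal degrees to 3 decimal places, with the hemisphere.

80.122°N

Bx = cos φ₂ cos Δλ = 0.166829,  By = cos φ₂ sin Δλ = -0.007736
φₘ = atan2(sin φ₁ + sin φ₂, √((cos φ₁ + Bx)² + By²)) = 80.12190°
λₘ = λ₁ + atan2(By, cos φ₁ + Bx) = 126.67869°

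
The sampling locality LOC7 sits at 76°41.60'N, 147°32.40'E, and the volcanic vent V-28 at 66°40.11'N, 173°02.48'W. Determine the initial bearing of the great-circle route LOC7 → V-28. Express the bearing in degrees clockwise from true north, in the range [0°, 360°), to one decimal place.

LOC7: φ = +76.69333°, λ = +147.54000°
V-28: φ = +66.66850°, λ = -173.04133°
Δλ = 39.4187°
y = sin Δλ · cos φ₂ = 0.251485
x = cos φ₁ sin φ₂ − sin φ₁ cos φ₂ cos Δλ = -0.086403
θ = atan2(y, x) = 108.9612° → 108.9612° (mod 360°)

109.0°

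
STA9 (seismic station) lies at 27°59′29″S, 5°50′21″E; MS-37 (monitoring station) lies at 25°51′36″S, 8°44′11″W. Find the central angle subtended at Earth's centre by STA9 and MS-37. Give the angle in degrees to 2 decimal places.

STA9: φ = -27.99139°, λ = +5.83917°
MS-37: φ = -25.86000°, λ = -8.73639°
Δφ = 2.1314°,  Δλ = -14.5756°
a = sin²(Δφ/2) + cos φ₁ cos φ₂ sin²(Δλ/2) = 0.013132
c = 2·arcsin(√a) = 0.229697 rad = 13.1607°

13.16°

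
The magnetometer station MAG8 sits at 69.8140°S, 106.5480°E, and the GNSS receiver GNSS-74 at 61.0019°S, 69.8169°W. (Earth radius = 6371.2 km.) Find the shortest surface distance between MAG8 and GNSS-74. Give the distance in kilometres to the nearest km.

5466 km

Δφ = 8.8121°,  Δλ = -176.3649°
a = sin²(Δφ/2) + cos φ₁ cos φ₂ sin²(Δλ/2) = 0.173016
c = 2·arcsin(√a) = 0.857980 rad = 49.1586°
d = R·c = 6371.2 × 0.857980 = 5466.4 km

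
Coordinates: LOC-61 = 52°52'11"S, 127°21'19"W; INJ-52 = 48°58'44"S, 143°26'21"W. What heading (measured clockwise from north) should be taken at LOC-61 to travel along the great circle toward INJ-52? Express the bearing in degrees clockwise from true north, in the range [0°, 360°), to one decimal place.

LOC-61: φ = -52.86972°, λ = -127.35528°
INJ-52: φ = -48.97889°, λ = -143.43917°
Δλ = -16.0839°
y = sin Δλ · cos φ₂ = -0.181835
x = cos φ₁ sin φ₂ − sin φ₁ cos φ₂ cos Δλ = 0.047373
θ = atan2(y, x) = -75.3974° → 284.6026° (mod 360°)

284.6°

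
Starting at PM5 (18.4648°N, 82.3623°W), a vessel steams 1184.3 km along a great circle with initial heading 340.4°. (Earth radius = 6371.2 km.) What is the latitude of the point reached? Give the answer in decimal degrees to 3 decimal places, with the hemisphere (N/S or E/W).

28.451°N

δ = d/R = 1184.3/6371.2 = 0.185883 rad
φ₂ = arcsin(sin φ₁ cos δ + cos φ₁ sin δ cos θ)
   = arcsin(0.31672·0.98277 + 0.94852·0.18481·0.94206) = 28.45112°
λ₂ = λ₁ + atan2(sin θ sin δ cos φ₁, cos δ − sin φ₁ sin φ₂) = -86.40573°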